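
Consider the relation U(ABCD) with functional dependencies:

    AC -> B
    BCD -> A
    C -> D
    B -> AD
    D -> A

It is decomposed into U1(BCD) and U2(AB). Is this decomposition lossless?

Yes

Common attributes: U1 ∩ U2 = {B}.
Closure of {B}: B → AD applies, adding AD. So (B)⁺ = {ABD}.
This closure contains every attribute of U2, so U1 ∩ U2 → U2. The join is lossless.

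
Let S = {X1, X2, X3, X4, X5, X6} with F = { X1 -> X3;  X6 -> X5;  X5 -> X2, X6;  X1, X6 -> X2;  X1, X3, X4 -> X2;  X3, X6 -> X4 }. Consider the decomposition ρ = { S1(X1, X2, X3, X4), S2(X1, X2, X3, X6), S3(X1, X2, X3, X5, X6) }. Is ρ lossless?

Chase test. Columns are X1, X2, X3, X4, X5, X6; row i has aⱼ where attribute j ∈ Si, else bᵢⱼ.
Initial tableau (one row per fragment):
  row 1: a1 a2 a3 a4 b15 b16
  row 2: a1 a2 a3 b24 b25 a6
  row 3: a1 a2 a3 b34 a5 a6
Rows 2 and 3 agree on X6; apply X6→X5 and equate their X5 entries.
Rows 2 and 3 agree on X3, X6; apply X3, X6→X4 and equate their X4 entries.
No row becomes fully distinguished — the join is lossy.

No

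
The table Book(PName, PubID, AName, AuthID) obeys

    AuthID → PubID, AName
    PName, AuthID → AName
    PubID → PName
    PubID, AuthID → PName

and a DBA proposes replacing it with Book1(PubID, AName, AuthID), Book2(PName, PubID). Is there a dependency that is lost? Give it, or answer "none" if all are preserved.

AuthID → PubID, AName lies within Book1.
PName, AuthID → AName: restricted closure across fragments reaches AName.
PubID → PName lies within Book2.
PubID, AuthID → PName: restricted closure across fragments reaches PName.
Every dependency is enforceable on the fragments, so the decomposition is dependency-preserving.

none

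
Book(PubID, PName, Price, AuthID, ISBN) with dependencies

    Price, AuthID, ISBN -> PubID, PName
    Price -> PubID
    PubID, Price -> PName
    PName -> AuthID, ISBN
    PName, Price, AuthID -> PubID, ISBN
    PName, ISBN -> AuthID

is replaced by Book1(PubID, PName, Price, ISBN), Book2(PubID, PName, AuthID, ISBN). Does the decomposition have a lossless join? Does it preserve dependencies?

Lossless test: (PubID, PName, ISBN)⁺ = {PubID, PName, AuthID, ISBN}, which contains all of one fragment — lossless.
Dependency preservation: Price, AuthID, ISBN → PubID, PName; PName, Price, AuthID → PubID, ISBN are not contained in any single fragment, but the restricted closure of each left-hand side across the fragments still reaches the right-hand side; the remaining FDs each lie inside some fragment. All dependencies are preserved.

lossless and dependency-preserving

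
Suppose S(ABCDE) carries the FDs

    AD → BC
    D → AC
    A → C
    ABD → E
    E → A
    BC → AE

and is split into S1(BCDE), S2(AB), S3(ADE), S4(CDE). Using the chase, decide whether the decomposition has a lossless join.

Yes

Chase test. Columns are ABCDE; row i has aⱼ where attribute j ∈ Si, else bᵢⱼ.
Initial tableau (one row per fragment):
  row 1: b11 a2 a3 a4 a5
  row 2: a1 a2 b23 b24 b25
  row 3: a1 b32 b33 a4 a5
  row 4: b41 b42 a3 a4 a5
Rows 1 and 3 agree on D; apply D→AC and equate their AC entries.
Rows 1 and 4 agree on D; apply D→AC and equate their AC entries.
Rows 1 and 2 agree on A; apply A→C and equate their C entries.
Rows 1 and 2 agree on BC; apply BC→AE and equate their AE entries.
Rows 1 and 3 agree on AD; apply AD→BC and equate their BC entries.
Rows 1 and 4 agree on AD; apply AD→BC and equate their BC entries.
Row 1 is now all distinguished symbols — the join is lossless.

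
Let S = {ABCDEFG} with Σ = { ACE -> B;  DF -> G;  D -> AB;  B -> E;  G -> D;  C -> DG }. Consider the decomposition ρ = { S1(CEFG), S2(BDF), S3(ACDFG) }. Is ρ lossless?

Yes

Chase test. Columns are ABCDEFG; row i has aⱼ where attribute j ∈ Si, else bᵢⱼ.
Initial tableau (one row per fragment):
  row 1: b11 b12 a3 b14 a5 a6 a7
  row 2: b21 a2 b23 a4 b25 a6 b27
  row 3: a1 b32 a3 a4 b35 a6 a7
Rows 2 and 3 agree on DF; apply DF→G and equate their G entries.
Rows 2 and 3 agree on D; apply D→AB and equate their AB entries.
Rows 2 and 3 agree on B; apply B→E and equate their E entries.
Rows 1 and 2 agree on G; apply G→D and equate their D entries.
Rows 1 and 2 agree on D; apply D→AB and equate their AB entries.
Rows 1 and 2 agree on B; apply B→E and equate their E entries.
Row 1 is now all distinguished symbols — the join is lossless.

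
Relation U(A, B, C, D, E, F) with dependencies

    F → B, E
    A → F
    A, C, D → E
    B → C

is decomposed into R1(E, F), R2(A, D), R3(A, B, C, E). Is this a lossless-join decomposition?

No

Chase test. Columns are A, B, C, D, E, F; row i has aⱼ where attribute j ∈ Ri, else bᵢⱼ.
Initial tableau (one row per fragment):
  row 1: b11 b12 b13 b14 a5 a6
  row 2: a1 b22 b23 a4 b25 b26
  row 3: a1 a2 a3 b34 a5 b36
Rows 2 and 3 agree on A; apply A→F and equate their F entries.
Rows 2 and 3 agree on F; apply F→B, E and equate their B, E entries.
Rows 2 and 3 agree on B; apply B→C and equate their C entries.
No row becomes fully distinguished — the join is lossy.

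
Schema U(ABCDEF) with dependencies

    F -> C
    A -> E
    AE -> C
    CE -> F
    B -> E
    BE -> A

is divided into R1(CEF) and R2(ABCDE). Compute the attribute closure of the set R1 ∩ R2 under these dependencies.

CEF

R1 ∩ R2 = {CE}.
CE → F applies, adding F
Closure: {CEF}.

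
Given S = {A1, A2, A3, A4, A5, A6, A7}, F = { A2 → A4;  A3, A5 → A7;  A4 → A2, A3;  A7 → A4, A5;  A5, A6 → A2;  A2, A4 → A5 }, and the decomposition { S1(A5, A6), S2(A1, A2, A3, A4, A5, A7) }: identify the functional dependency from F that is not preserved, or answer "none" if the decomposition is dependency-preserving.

Check A5, A6 → A2: no single fragment contains all of {A2, A5, A6}, and the restricted closure of {A5, A6} across the fragments never reaches {A2}.
A2 → A4 is preserved.
A3, A5 → A7 is preserved.
A4 → A2, A3 is preserved.
A7 → A4, A5 is preserved.
A2, A4 → A5 is preserved.

A5, A6 → A2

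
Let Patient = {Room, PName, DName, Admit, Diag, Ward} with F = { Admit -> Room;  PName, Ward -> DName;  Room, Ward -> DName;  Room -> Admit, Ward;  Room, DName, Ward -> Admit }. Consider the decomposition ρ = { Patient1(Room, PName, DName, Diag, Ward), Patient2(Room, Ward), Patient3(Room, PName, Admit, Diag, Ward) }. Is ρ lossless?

Chase test. Columns are Room, PName, DName, Admit, Diag, Ward; row i has aⱼ where attribute j ∈ Patienti, else bᵢⱼ.
Initial tableau (one row per fragment):
  row 1: a1 a2 a3 b14 a5 a6
  row 2: a1 b22 b23 b24 b25 a6
  row 3: a1 a2 b33 a4 a5 a6
Rows 1 and 3 agree on PName, Ward; apply PName, Ward→DName and equate their DName entries.
Rows 1 and 2 agree on Room, Ward; apply Room, Ward→DName and equate their DName entries.
Rows 1 and 2 agree on Room; apply Room→Admit, Ward and equate their Admit, Ward entries.
Rows 1 and 3 agree on Room; apply Room→Admit, Ward and equate their Admit, Ward entries.
Row 1 is now all distinguished symbols — the join is lossless.

Yes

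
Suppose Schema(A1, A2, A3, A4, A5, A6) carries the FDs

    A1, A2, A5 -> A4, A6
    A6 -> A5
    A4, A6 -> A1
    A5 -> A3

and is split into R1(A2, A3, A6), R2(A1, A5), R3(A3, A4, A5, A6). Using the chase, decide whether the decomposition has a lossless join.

No

Chase test. Columns are A1, A2, A3, A4, A5, A6; row i has aⱼ where attribute j ∈ Ri, else bᵢⱼ.
Initial tableau (one row per fragment):
  row 1: b11 a2 a3 b14 b15 a6
  row 2: a1 b22 b23 b24 a5 b26
  row 3: b31 b32 a3 a4 a5 a6
Rows 1 and 3 agree on A6; apply A6→A5 and equate their A5 entries.
Rows 1 and 2 agree on A5; apply A5→A3 and equate their A3 entries.
No row becomes fully distinguished — the join is lossy.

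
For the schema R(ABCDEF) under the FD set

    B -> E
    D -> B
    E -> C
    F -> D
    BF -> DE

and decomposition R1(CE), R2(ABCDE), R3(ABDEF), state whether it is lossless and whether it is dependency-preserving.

Lossless test (chase): Rows 1 and 3 agree on E; apply E→C and equate their C entries. Row 3 is now all distinguished symbols — the join is lossless.
Dependency preservation: every FD's attributes lie within a single fragment, so each can be enforced locally — preserved.

lossless and dependency-preserving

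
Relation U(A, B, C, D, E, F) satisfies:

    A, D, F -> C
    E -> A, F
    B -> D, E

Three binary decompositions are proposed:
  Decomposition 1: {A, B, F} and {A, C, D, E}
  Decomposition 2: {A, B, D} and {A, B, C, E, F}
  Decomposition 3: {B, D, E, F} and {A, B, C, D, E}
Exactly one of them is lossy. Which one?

Decomposition 1: common = {A}, closure = {A} → lossy.
Decomposition 2: common = {A, B}, closure = {A, B, C, D, E, F} → lossless.
Decomposition 3: common = {B, D, E}, closure = {A, B, C, D, E, F} → lossless.

Decomposition 1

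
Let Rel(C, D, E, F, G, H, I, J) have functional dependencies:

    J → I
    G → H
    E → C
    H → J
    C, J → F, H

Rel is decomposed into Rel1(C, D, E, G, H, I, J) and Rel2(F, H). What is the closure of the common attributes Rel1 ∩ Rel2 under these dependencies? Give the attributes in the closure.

H, I, J

Rel1 ∩ Rel2 = {H}.
H → J applies, adding J
J → I applies, adding I
Closure: {H, I, J}.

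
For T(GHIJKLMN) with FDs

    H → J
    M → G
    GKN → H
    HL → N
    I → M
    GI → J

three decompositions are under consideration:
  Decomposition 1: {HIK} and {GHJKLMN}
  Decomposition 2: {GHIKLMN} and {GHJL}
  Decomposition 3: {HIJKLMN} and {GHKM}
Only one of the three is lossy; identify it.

Decomposition 1

Decomposition 1: common = {HK}, closure = {HJK} → lossy.
Decomposition 2: common = {GHL}, closure = {GHJLN} → lossless.
Decomposition 3: common = {HKM}, closure = {GHJKM} → lossless.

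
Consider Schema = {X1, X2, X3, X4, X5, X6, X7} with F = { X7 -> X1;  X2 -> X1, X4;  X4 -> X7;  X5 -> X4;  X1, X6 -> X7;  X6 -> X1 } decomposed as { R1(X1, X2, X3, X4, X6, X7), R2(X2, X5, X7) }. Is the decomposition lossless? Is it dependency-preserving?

Lossless test: (X2, X7)⁺ = {X1, X2, X4, X7}, which is a superkey of neither fragment — lossy.
Dependency preservation: the restricted closure of {X5} across the fragments never reaches {X4}, so X5 → X4 cannot be enforced without a join — not preserved.

lossy and not dependency-preserving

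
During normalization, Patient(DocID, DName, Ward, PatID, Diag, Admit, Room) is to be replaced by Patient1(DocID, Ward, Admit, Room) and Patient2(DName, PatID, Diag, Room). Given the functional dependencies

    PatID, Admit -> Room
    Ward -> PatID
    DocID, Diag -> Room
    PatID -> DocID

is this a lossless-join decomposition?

No

Common attributes: Patient1 ∩ Patient2 = {Room}.
No dependency enlarges {Room}, so (Room)⁺ = {Room}.
The closure contains neither all of Patient1 = {DocID, Ward, Admit, Room} nor all of Patient2 = {DName, PatID, Diag, Room}, so the common attributes are not a superkey of either fragment. The join is lossy.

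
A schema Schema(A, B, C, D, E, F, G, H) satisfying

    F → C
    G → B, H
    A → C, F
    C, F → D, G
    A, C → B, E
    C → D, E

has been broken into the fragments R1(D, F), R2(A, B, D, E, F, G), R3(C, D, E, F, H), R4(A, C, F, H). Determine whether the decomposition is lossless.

Chase test. Columns are A, B, C, D, E, F, G, H; row i has aⱼ where attribute j ∈ Ri, else bᵢⱼ.
Initial tableau (one row per fragment):
  row 1: b11 b12 b13 a4 b15 a6 b17 b18
  row 2: a1 a2 b23 a4 a5 a6 a7 b28
  row 3: b31 b32 a3 a4 a5 a6 b37 a8
  row 4: a1 b42 a3 b44 b45 a6 b47 a8
Rows 1 and 2 agree on F; apply F→C and equate their C entries.
Rows 1 and 3 agree on F; apply F→C and equate their C entries.
Rows 1 and 2 agree on C, F; apply C, F→D, G and equate their D, G entries.
Rows 1 and 3 agree on C, F; apply C, F→D, G and equate their D, G entries.
Rows 1 and 4 agree on C, F; apply C, F→D, G and equate their D, G entries.
Rows 2 and 4 agree on A, C; apply A, C→B, E and equate their B, E entries.
Rows 1 and 2 agree on C; apply C→D, E and equate their D, E entries.
Rows 1 and 2 agree on G; apply G→B, H and equate their B, H entries.
Rows 1 and 3 agree on G; apply G→B, H and equate their B, H entries.
Row 2 is now all distinguished symbols — the join is lossless.

Yes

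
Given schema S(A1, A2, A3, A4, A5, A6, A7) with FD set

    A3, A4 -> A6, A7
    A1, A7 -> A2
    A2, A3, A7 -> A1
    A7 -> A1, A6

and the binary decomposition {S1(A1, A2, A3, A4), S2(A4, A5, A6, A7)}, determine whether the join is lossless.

Common attributes: S1 ∩ S2 = {A4}.
No dependency enlarges {A4}, so (A4)⁺ = {A4}.
The closure contains neither all of S1 = {A1, A2, A3, A4} nor all of S2 = {A4, A5, A6, A7}, so the common attributes are not a superkey of either fragment. The join is lossy.

No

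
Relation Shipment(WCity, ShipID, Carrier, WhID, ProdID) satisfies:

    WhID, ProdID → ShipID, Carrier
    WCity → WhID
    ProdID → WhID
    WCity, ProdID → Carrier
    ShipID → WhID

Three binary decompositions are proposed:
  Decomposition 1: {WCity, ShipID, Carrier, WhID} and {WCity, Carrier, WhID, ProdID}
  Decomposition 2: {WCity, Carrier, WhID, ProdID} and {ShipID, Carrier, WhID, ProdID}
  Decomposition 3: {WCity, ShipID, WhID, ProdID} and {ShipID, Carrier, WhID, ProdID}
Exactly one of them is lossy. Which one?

Decomposition 1

Decomposition 1: common = {WCity, Carrier, WhID}, closure = {WCity, Carrier, WhID} → lossy.
Decomposition 2: common = {Carrier, WhID, ProdID}, closure = {ShipID, Carrier, WhID, ProdID} → lossless.
Decomposition 3: common = {ShipID, WhID, ProdID}, closure = {ShipID, Carrier, WhID, ProdID} → lossless.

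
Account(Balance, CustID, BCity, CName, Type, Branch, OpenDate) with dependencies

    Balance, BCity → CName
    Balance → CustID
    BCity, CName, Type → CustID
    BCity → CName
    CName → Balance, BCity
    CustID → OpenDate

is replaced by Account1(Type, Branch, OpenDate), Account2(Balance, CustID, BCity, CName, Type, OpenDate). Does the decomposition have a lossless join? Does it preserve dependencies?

lossy but dependency-preserving

Lossless test: (Type, OpenDate)⁺ = {Type, OpenDate}, which is a superkey of neither fragment — lossy.
Dependency preservation: every FD's attributes lie within a single fragment, so each can be enforced locally — preserved.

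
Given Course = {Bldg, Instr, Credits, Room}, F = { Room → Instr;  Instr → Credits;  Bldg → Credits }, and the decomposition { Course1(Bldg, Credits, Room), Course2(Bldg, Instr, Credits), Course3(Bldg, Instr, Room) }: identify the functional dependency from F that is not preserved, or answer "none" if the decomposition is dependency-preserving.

Room → Instr lies within Course3.
Instr → Credits lies within Course2.
Bldg → Credits lies within Course1.
Every dependency is enforceable on the fragments, so the decomposition is dependency-preserving.

none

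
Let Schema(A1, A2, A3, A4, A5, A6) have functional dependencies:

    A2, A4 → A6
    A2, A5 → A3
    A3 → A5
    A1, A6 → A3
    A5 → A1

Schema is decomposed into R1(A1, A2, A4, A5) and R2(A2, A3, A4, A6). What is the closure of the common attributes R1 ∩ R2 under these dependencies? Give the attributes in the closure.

A2, A4, A6

R1 ∩ R2 = {A2, A4}.
A2, A4 → A6 applies, adding A6
Closure: {A2, A4, A6}.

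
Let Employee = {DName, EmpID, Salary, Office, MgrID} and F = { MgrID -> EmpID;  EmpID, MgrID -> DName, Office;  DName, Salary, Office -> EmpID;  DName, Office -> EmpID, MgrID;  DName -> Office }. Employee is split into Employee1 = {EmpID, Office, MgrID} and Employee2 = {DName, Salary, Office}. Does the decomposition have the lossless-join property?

No

Common attributes: Employee1 ∩ Employee2 = {Office}.
No dependency enlarges {Office}, so (Office)⁺ = {Office}.
The closure contains neither all of Employee1 = {EmpID, Office, MgrID} nor all of Employee2 = {DName, Salary, Office}, so the common attributes are not a superkey of either fragment. The join is lossy.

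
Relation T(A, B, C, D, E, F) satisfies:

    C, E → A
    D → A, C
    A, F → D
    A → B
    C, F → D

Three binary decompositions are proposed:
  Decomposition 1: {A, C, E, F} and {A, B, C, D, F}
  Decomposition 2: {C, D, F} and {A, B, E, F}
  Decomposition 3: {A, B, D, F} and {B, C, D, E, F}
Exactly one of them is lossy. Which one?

Decomposition 1: common = {A, C, F}, closure = {A, B, C, D, F} → lossless.
Decomposition 2: common = {F}, closure = {F} → lossy.
Decomposition 3: common = {B, D, F}, closure = {A, B, C, D, F} → lossless.

Decomposition 2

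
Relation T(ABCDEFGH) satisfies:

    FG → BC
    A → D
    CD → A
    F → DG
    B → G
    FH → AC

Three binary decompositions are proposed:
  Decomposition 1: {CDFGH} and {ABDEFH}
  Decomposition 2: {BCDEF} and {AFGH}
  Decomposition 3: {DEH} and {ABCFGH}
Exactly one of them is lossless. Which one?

Decomposition 1: common = {DFH}, closure = {ABCDFGH} → lossless.
Decomposition 2: common = {F}, closure = {ABCDFG} → lossy.
Decomposition 3: common = {H}, closure = {H} → lossy.

Decomposition 1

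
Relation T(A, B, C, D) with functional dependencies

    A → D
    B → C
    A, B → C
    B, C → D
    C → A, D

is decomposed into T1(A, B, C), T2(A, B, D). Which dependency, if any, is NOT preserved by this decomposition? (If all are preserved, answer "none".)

none

A → D lies within T2.
B → C lies within T1.
A, B → C lies within T1.
B, C → D: restricted closure across fragments reaches D.
C → A, D: restricted closure across fragments reaches A, D.
Every dependency is enforceable on the fragments, so the decomposition is dependency-preserving.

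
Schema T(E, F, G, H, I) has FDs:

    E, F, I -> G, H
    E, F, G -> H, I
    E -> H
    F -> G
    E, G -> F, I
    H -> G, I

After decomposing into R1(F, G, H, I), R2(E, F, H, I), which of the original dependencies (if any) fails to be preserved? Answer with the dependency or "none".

none

E, F, I → G, H: restricted closure across fragments reaches G, H.
E, F, G → H, I: restricted closure across fragments reaches H, I.
E → H lies within R2.
F → G lies within R1.
E, G → F, I: restricted closure across fragments reaches F, I.
H → G, I lies within R1.
Every dependency is enforceable on the fragments, so the decomposition is dependency-preserving.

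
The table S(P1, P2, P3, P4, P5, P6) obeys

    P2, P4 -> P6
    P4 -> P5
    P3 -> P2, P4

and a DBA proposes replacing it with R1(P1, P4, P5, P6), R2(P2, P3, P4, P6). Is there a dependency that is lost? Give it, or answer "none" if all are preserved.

none

P2, P4 → P6 lies within R2.
P4 → P5 lies within R1.
P3 → P2, P4 lies within R2.
Every dependency is enforceable on the fragments, so the decomposition is dependency-preserving.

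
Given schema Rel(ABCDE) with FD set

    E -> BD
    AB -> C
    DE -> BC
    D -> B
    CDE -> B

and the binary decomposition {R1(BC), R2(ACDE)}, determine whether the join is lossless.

No

Common attributes: R1 ∩ R2 = {C}.
No dependency enlarges {C}, so (C)⁺ = {C}.
The closure contains neither all of R1 = {BC} nor all of R2 = {ACDE}, so the common attributes are not a superkey of either fragment. The join is lossy.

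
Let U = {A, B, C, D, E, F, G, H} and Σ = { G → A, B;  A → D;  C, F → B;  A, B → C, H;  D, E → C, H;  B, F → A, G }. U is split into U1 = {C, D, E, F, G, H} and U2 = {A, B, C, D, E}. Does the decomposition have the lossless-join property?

No

Common attributes: U1 ∩ U2 = {C, D, E}.
Closure of {C, D, E}: D, E → C, H applies, adding H. So (C, D, E)⁺ = {C, D, E, H}.
The closure contains neither all of U1 = {C, D, E, F, G, H} nor all of U2 = {A, B, C, D, E}, so the common attributes are not a superkey of either fragment. The join is lossy.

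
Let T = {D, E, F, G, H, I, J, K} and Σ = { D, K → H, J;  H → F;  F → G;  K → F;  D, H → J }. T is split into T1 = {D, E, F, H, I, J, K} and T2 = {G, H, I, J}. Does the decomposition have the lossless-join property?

Yes

Common attributes: T1 ∩ T2 = {H, I, J}.
Closure of {H, I, J}: H → F applies, adding F; F → G applies, adding G. So (H, I, J)⁺ = {F, G, H, I, J}.
This closure contains every attribute of T2, so T1 ∩ T2 → T2. The join is lossless.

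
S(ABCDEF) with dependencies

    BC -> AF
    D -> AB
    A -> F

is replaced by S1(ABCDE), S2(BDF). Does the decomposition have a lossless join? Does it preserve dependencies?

lossless but not dependency-preserving

Lossless test: (BD)⁺ = {ABDF}, which contains all of one fragment — lossless.
Dependency preservation: the restricted closure of {BC} across the fragments never reaches {AF}, so BC → AF cannot be enforced without a join — not preserved.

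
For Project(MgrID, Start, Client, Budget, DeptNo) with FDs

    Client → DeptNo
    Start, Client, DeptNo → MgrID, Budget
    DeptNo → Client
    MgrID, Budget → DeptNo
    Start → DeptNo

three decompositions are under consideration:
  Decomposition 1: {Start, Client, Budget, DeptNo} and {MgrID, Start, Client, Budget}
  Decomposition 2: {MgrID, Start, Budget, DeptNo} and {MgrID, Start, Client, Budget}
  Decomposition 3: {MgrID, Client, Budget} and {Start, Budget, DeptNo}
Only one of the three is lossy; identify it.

Decomposition 1: common = {Start, Client, Budget}, closure = {MgrID, Start, Client, Budget, DeptNo} → lossless.
Decomposition 2: common = {MgrID, Start, Budget}, closure = {MgrID, Start, Client, Budget, DeptNo} → lossless.
Decomposition 3: common = {Budget}, closure = {Budget} → lossy.

Decomposition 3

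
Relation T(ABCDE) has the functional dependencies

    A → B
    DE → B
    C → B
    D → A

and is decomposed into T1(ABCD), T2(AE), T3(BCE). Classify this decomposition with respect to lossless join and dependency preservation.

Lossless test (chase): Rows 1 and 2 agree on A; apply A→B and equate their B entries. No row becomes fully distinguished — the join is lossy.
Dependency preservation: DE → B is not contained in any single fragment, but the restricted closure of its left-hand side across the fragments still reaches the right-hand side; the remaining FDs each lie inside some fragment. All dependencies are preserved.

lossy but dependency-preserving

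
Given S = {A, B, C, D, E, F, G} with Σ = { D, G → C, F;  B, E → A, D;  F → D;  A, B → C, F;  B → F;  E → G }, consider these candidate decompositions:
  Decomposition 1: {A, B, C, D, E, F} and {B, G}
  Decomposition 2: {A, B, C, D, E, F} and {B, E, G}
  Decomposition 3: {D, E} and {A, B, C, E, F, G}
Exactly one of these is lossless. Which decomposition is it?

Decomposition 1: common = {B}, closure = {B, D, F} → lossy.
Decomposition 2: common = {B, E}, closure = {A, B, C, D, E, F, G} → lossless.
Decomposition 3: common = {E}, closure = {E, G} → lossy.

Decomposition 2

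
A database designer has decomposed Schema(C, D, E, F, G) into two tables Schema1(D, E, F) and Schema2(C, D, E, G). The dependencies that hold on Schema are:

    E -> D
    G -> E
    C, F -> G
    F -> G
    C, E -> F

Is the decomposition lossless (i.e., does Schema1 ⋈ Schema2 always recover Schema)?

No

Common attributes: Schema1 ∩ Schema2 = {D, E}.
No dependency enlarges {D, E}, so (D, E)⁺ = {D, E}.
The closure contains neither all of Schema1 = {D, E, F} nor all of Schema2 = {C, D, E, G}, so the common attributes are not a superkey of either fragment. The join is lossy.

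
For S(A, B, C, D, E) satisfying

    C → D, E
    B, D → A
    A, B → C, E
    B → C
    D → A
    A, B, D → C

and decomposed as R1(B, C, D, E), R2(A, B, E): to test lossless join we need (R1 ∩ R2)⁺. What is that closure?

R1 ∩ R2 = {B, E}.
B → C applies, adding C
C → D, E applies, adding D
B, D → A applies, adding A
Closure: {A, B, C, D, E}.

A, B, C, D, E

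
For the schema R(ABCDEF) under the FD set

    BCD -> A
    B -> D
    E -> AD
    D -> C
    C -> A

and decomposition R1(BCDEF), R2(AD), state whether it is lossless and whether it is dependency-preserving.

lossless but not dependency-preserving

Lossless test: (D)⁺ = {ACD}, which contains all of one fragment — lossless.
Dependency preservation: the restricted closure of {C} across the fragments never reaches {A}, so C → A cannot be enforced without a join — not preserved.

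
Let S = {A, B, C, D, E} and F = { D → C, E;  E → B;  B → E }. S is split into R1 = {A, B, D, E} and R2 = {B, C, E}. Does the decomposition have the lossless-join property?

Common attributes: R1 ∩ R2 = {B, E}.
No dependency enlarges {B, E}, so (B, E)⁺ = {B, E}.
The closure contains neither all of R1 = {A, B, D, E} nor all of R2 = {B, C, E}, so the common attributes are not a superkey of either fragment. The join is lossy.

No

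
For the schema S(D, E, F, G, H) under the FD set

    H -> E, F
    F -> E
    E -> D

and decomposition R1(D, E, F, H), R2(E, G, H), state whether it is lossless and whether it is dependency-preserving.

lossless and dependency-preserving

Lossless test: (E, H)⁺ = {D, E, F, H}, which contains all of one fragment — lossless.
Dependency preservation: every FD's attributes lie within a single fragment, so each can be enforced locally — preserved.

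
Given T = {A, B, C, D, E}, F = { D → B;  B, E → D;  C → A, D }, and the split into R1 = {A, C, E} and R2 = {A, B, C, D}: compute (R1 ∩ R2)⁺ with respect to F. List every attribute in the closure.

R1 ∩ R2 = {A, C}.
C → A, D applies, adding D
D → B applies, adding B
Closure: {A, B, C, D}.

A, B, C, D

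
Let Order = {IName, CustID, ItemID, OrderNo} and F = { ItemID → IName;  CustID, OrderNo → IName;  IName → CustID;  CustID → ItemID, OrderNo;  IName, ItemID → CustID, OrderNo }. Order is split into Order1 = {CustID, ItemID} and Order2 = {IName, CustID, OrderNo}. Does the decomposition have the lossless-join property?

Yes

Common attributes: Order1 ∩ Order2 = {CustID}.
Closure of {CustID}: CustID → ItemID, OrderNo applies, adding ItemID, OrderNo; ItemID → IName applies, adding IName. So (CustID)⁺ = {IName, CustID, ItemID, OrderNo}.
This closure contains every attribute of Order1, so Order1 ∩ Order2 → Order1. The join is lossless.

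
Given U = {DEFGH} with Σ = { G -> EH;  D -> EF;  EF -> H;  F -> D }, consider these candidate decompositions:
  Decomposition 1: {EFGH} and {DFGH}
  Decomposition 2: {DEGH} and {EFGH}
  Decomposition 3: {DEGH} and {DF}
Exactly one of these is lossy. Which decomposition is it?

Decomposition 1: common = {FGH}, closure = {DEFGH} → lossless.
Decomposition 2: common = {EGH}, closure = {EGH} → lossy.
Decomposition 3: common = {D}, closure = {DEFH} → lossless.

Decomposition 2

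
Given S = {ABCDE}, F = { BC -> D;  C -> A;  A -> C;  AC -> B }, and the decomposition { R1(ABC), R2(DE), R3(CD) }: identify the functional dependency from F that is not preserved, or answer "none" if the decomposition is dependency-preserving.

BC → D: restricted closure across fragments reaches D.
C → A lies within R1.
A → C lies within R1.
AC → B lies within R1.
Every dependency is enforceable on the fragments, so the decomposition is dependency-preserving.

none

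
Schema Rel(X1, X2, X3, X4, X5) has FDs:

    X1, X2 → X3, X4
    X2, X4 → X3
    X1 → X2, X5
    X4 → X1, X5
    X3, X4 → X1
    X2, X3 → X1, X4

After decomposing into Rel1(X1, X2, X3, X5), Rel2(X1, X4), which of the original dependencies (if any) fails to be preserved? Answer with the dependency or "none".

none

X1, X2 → X3, X4: restricted closure across fragments reaches X3, X4.
X2, X4 → X3: restricted closure across fragments reaches X3.
X1 → X2, X5 lies within Rel1.
X4 → X1, X5: restricted closure across fragments reaches X1, X5.
X3, X4 → X1: restricted closure across fragments reaches X1.
X2, X3 → X1, X4: restricted closure across fragments reaches X1, X4.
Every dependency is enforceable on the fragments, so the decomposition is dependency-preserving.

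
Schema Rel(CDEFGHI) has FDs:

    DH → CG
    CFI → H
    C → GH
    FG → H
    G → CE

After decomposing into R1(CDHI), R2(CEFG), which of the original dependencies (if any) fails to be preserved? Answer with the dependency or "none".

none

DH → CG: restricted closure across fragments reaches CG.
CFI → H: restricted closure across fragments reaches H.
C → GH: restricted closure across fragments reaches GH.
FG → H: restricted closure across fragments reaches H.
G → CE lies within R2.
Every dependency is enforceable on the fragments, so the decomposition is dependency-preserving.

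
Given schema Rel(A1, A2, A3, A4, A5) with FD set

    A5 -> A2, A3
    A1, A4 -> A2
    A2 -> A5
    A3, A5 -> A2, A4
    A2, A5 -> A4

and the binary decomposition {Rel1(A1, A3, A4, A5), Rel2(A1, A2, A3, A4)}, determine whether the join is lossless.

Yes

Common attributes: Rel1 ∩ Rel2 = {A1, A3, A4}.
Closure of {A1, A3, A4}: A1, A4 → A2 applies, adding A2; A2 → A5 applies, adding A5. So (A1, A3, A4)⁺ = {A1, A2, A3, A4, A5}.
This closure contains every attribute of Rel1, so Rel1 ∩ Rel2 → Rel1. The join is lossless.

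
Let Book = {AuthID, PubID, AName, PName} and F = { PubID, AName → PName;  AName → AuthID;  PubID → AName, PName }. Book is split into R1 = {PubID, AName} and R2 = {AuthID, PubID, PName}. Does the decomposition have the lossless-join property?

Yes

Common attributes: R1 ∩ R2 = {PubID}.
Closure of {PubID}: PubID → AName, PName applies, adding AName, PName; AName → AuthID applies, adding AuthID. So (PubID)⁺ = {AuthID, PubID, AName, PName}.
This closure contains every attribute of R1, so R1 ∩ R2 → R1. The join is lossless.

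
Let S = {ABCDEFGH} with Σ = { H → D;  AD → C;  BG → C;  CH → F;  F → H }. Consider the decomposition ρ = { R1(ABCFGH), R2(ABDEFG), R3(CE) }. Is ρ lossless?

Yes

Chase test. Columns are ABCDEFGH; row i has aⱼ where attribute j ∈ Ri, else bᵢⱼ.
Initial tableau (one row per fragment):
  row 1: a1 a2 a3 b14 b15 a6 a7 a8
  row 2: a1 a2 b23 a4 a5 a6 a7 b28
  row 3: b31 b32 a3 b34 a5 b36 b37 b38
Rows 1 and 2 agree on BG; apply BG→C and equate their C entries.
Rows 1 and 2 agree on F; apply F→H and equate their H entries.
Rows 1 and 2 agree on H; apply H→D and equate their D entries.
Row 2 is now all distinguished symbols — the join is lossless.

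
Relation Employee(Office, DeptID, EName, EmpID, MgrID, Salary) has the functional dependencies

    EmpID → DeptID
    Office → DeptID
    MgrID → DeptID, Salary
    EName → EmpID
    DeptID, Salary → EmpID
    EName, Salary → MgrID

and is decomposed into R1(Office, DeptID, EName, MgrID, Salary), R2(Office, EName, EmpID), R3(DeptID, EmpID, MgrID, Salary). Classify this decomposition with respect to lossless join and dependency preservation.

lossless and dependency-preserving

Lossless test (chase): Rows 2 and 3 agree on EmpID; apply EmpID→DeptID and equate their DeptID entries. Rows 1 and 2 agree on EName; apply EName→EmpID and equate their EmpID entries. Row 1 is now all distinguished symbols — the join is lossless.
Dependency preservation: every FD's attributes lie within a single fragment, so each can be enforced locally — preserved.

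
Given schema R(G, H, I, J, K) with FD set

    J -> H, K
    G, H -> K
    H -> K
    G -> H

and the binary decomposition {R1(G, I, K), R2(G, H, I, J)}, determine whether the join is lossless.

Common attributes: R1 ∩ R2 = {G, I}.
Closure of {G, I}: G → H applies, adding H; G, H → K applies, adding K. So (G, I)⁺ = {G, H, I, K}.
This closure contains every attribute of R1, so R1 ∩ R2 → R1. The join is lossless.

Yes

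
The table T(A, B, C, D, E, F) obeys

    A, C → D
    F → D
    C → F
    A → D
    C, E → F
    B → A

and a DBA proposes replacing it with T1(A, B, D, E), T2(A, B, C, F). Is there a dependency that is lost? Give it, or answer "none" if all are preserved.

F → D

Check F → D: no single fragment contains all of {D, F}, and the restricted closure of {F} across the fragments never reaches {D}.
A, C → D is preserved.
C → F is preserved.
A → D is preserved.
C, E → F is preserved.
B → A is preserved.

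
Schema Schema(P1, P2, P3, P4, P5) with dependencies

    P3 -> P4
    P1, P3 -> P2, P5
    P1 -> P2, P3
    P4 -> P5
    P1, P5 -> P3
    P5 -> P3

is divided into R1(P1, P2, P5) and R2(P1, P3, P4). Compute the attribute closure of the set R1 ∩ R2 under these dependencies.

R1 ∩ R2 = {P1}.
P1 → P2, P3 applies, adding P2, P3
P3 → P4 applies, adding P4
P1, P3 → P2, P5 applies, adding P5
Closure: {P1, P2, P3, P4, P5}.

P1, P2, P3, P4, P5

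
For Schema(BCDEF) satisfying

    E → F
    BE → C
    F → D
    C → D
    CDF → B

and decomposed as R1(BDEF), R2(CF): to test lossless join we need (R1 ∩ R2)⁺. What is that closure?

R1 ∩ R2 = {F}.
F → D applies, adding D
Closure: {DF}.

DF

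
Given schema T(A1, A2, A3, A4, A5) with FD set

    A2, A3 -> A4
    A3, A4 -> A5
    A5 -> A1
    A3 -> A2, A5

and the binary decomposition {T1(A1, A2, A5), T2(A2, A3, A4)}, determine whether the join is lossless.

Common attributes: T1 ∩ T2 = {A2}.
No dependency enlarges {A2}, so (A2)⁺ = {A2}.
The closure contains neither all of T1 = {A1, A2, A5} nor all of T2 = {A2, A3, A4}, so the common attributes are not a superkey of either fragment. The join is lossy.

No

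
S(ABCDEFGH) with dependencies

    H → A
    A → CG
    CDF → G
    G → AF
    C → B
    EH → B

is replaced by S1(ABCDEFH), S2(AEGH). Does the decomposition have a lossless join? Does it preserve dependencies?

Lossless test: (AEH)⁺ = {ABCEFGH}, which contains all of one fragment — lossless.
Dependency preservation: A → CG; CDF → G; G → AF are not contained in any single fragment, but the restricted closure of each left-hand side across the fragments still reaches the right-hand side; the remaining FDs each lie inside some fragment. All dependencies are preserved.

lossless and dependency-preserving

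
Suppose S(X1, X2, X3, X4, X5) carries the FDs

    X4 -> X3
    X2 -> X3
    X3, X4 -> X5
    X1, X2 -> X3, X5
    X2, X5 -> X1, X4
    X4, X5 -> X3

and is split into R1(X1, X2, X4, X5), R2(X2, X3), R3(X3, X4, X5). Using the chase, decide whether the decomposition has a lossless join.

Yes

Chase test. Columns are X1, X2, X3, X4, X5; row i has aⱼ where attribute j ∈ Ri, else bᵢⱼ.
Initial tableau (one row per fragment):
  row 1: a1 a2 b13 a4 a5
  row 2: b21 a2 a3 b24 b25
  row 3: b31 b32 a3 a4 a5
Rows 1 and 3 agree on X4; apply X4→X3 and equate their X3 entries.
Row 1 is now all distinguished symbols — the join is lossless.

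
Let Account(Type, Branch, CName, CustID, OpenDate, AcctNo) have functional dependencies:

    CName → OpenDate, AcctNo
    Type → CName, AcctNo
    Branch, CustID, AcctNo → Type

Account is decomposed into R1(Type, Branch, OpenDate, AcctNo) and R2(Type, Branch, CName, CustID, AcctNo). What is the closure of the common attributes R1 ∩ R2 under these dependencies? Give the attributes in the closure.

Type, Branch, CName, OpenDate, AcctNo

R1 ∩ R2 = {Type, Branch, AcctNo}.
Type → CName, AcctNo applies, adding CName
CName → OpenDate, AcctNo applies, adding OpenDate
Closure: {Type, Branch, CName, OpenDate, AcctNo}.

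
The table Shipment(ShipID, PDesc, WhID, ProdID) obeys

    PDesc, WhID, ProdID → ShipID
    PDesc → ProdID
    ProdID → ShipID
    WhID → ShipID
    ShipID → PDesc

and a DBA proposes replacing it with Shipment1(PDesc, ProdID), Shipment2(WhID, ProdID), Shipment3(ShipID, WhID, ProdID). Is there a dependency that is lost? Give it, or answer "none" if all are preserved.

none

PDesc, WhID, ProdID → ShipID: restricted closure across fragments reaches ShipID.
PDesc → ProdID lies within Shipment1.
ProdID → ShipID lies within Shipment3.
WhID → ShipID lies within Shipment3.
ShipID → PDesc: restricted closure across fragments reaches PDesc.
Every dependency is enforceable on the fragments, so the decomposition is dependency-preserving.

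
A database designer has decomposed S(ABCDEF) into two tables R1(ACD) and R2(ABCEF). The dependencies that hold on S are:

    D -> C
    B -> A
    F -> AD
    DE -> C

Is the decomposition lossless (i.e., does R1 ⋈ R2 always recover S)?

No

Common attributes: R1 ∩ R2 = {AC}.
No dependency enlarges {AC}, so (AC)⁺ = {AC}.
The closure contains neither all of R1 = {ACD} nor all of R2 = {ABCEF}, so the common attributes are not a superkey of either fragment. The join is lossy.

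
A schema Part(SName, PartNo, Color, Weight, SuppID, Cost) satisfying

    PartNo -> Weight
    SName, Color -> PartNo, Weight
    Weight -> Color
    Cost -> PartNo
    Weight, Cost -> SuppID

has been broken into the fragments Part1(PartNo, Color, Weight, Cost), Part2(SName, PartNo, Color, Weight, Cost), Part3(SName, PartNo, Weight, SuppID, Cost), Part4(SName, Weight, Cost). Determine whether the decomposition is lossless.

Chase test. Columns are SName, PartNo, Color, Weight, SuppID, Cost; row i has aⱼ where attribute j ∈ Parti, else bᵢⱼ.
Initial tableau (one row per fragment):
  row 1: b11 a2 a3 a4 b15 a6
  row 2: a1 a2 a3 a4 b25 a6
  row 3: a1 a2 b33 a4 a5 a6
  row 4: a1 b42 b43 a4 b45 a6
Rows 1 and 3 agree on Weight; apply Weight→Color and equate their Color entries.
Rows 1 and 4 agree on Weight; apply Weight→Color and equate their Color entries.
Rows 1 and 4 agree on Cost; apply Cost→PartNo and equate their PartNo entries.
Rows 1 and 2 agree on Weight, Cost; apply Weight, Cost→SuppID and equate their SuppID entries.
Rows 1 and 3 agree on Weight, Cost; apply Weight, Cost→SuppID and equate their SuppID entries.
Rows 1 and 4 agree on Weight, Cost; apply Weight, Cost→SuppID and equate their SuppID entries.
Row 2 is now all distinguished symbols — the join is lossless.

Yes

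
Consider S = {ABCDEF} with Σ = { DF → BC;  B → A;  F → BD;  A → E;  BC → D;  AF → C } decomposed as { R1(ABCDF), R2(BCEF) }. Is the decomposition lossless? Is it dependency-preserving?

lossless but not dependency-preserving

Lossless test: (BCF)⁺ = {ABCDEF}, which contains all of one fragment — lossless.
Dependency preservation: the restricted closure of {A} across the fragments never reaches {E}, so A → E cannot be enforced without a join — not preserved.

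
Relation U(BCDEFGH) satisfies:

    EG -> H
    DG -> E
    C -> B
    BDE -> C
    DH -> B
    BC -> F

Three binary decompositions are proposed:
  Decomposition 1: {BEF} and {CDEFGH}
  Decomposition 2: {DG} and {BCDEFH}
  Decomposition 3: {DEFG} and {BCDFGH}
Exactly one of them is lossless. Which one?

Decomposition 3

Decomposition 1: common = {EF}, closure = {EF} → lossy.
Decomposition 2: common = {D}, closure = {D} → lossy.
Decomposition 3: common = {DFG}, closure = {BCDEFGH} → lossless.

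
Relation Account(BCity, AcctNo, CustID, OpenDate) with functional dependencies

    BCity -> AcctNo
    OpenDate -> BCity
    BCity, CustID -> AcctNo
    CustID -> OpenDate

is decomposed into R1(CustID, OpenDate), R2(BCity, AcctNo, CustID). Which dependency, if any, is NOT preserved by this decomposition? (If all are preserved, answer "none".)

Check OpenDate → BCity: no single fragment contains all of {BCity, OpenDate}, and the restricted closure of {OpenDate} across the fragments never reaches {BCity}.
BCity → AcctNo is preserved.
BCity, CustID → AcctNo is preserved.
CustID → OpenDate is preserved.

OpenDate -> BCity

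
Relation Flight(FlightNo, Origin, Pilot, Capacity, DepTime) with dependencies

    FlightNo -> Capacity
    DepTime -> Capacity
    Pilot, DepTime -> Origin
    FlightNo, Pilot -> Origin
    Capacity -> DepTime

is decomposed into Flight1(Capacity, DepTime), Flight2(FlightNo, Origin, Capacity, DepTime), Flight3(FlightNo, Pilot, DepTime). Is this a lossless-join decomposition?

No

Chase test. Columns are FlightNo, Origin, Pilot, Capacity, DepTime; row i has aⱼ where attribute j ∈ Flighti, else bᵢⱼ.
Initial tableau (one row per fragment):
  row 1: b11 b12 b13 a4 a5
  row 2: a1 a2 b23 a4 a5
  row 3: a1 b32 a3 b34 a5
Rows 2 and 3 agree on FlightNo; apply FlightNo→Capacity and equate their Capacity entries.
No row becomes fully distinguished — the join is lossy.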